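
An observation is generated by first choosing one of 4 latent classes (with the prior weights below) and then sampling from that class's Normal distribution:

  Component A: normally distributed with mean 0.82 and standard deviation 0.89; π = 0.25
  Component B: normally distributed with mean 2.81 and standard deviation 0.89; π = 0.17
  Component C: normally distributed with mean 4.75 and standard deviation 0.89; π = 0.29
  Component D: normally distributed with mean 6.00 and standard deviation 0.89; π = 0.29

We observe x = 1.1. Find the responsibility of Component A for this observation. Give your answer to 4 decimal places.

0.8984

P(component k | x) = w_k·f_k(x) / marginal(x), where marginal(x) = Σ_j w_j·f_j(x).
Component likelihoods at x = 1.1:
  L_A = 0.426606
  L_B = 0.0707789
  L_C = 9.9833e-05
  L_D = 1.17325e-07
Unnormalised posteriors:
  w_A·L_A = 0.25 × 0.426606 = 0.106652
  w_B·L_B = 0.17 × 0.0707789 = 0.0120324
  w_C·L_C = 0.29 × 9.9833e-05 = 2.89516e-05
  w_D·L_D = 0.29 × 1.17325e-07 = 3.40242e-08
Sum: 0.106652 + 0.0120324 + 2.89516e-05 + 3.40242e-08 = 0.118713
P(Component A | the observation) ≈ 0.8984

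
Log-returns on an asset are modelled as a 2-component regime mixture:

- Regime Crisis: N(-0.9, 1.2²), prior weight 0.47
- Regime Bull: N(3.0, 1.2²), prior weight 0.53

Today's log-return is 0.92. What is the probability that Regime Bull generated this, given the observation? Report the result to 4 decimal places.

Posterior ∝ prior × likelihood, so P(k | x) ∝ π_k f_k(x); normalise over all components.
Normal densities:
  f_Crisis = 0.105252
  f_Bull = 0.0740154
Prior × likelihood for each component:
  π_Crisis·f_Crisis = 0.47 × 0.105252 = 0.0494684
  π_Bull·f_Bull = 0.53 × 0.0740154 = 0.0392282
Denominator: 0.0494684 + 0.0392282 = 0.0886965
P(Regime Bull | the observation) ≈ 0.4423

0.4423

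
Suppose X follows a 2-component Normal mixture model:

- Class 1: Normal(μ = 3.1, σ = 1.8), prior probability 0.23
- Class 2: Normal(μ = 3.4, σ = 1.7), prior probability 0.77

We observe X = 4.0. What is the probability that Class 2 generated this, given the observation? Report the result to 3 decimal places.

Posterior ∝ prior × likelihood, so P(k | x) ∝ π_k f_k(x); normalise over all components.
Component likelihoods at x = 4.0:
  L_1 = (1/(1.8·√(2π)))·exp(−(4.0−3.1)²/(2·1.8²)) = 0.221635·exp(-0.12500) = 0.195592
  L_2 = (1/(1.7·√(2π)))·exp(−(4.0−3.4)²/(2·1.7²)) = 0.234672·exp(-0.06228) = 0.220502
Unnormalised posteriors:
  π_1·L_1 = 0.23 × 0.195592 = 0.0449861
  π_2·L_2 = 0.77 × 0.220502 = 0.169786
Sum: 0.0449861 + 0.169786 = 0.214772
P(Class 2 | x) = 0.169786 / 0.214772 ≈ 0.791

0.791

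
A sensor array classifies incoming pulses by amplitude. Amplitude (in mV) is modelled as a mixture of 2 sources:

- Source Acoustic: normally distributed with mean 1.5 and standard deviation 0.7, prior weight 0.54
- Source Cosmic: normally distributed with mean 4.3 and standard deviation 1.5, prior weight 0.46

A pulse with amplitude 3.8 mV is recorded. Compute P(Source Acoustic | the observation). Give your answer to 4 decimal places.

The responsibility of component k is π_k f_k(x) divided by Σ_j π_j f_j(x).
Normal densities:
  f_Acoustic = (1/(0.7·√(2π)))·exp(−(3.8−1.5)²/(2·0.7²)) = 0.569918·exp(-5.39796) = 0.00257934
  f_Cosmic = (1/(1.5·√(2π)))·exp(−(3.8−4.3)²/(2·1.5²)) = 0.265962·exp(-0.05556) = 0.251589
Weight by the priors:
  π_Acoustic·f_Acoustic = 0.54 × 0.00257934 = 0.00139284
  π_Cosmic·f_Cosmic = 0.46 × 0.251589 = 0.115731
Evidence: 0.00139284 + 0.115731 = 0.117124
So the posterior for Source Acoustic is 0.00139284 / 0.117124 ≈ 0.0119.

0.0119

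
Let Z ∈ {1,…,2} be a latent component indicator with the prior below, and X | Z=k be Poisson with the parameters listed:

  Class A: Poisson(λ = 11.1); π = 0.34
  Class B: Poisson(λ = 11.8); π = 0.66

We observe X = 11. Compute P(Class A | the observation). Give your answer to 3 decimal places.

The responsibility of component k is π_k f_k(x) divided by Σ_j π_j f_j(x).
Evaluate each component's likelihood at the observed value:
  p_A = e^(−11.1)·11.1^11/11! = 0.119324
  p_B = e^(−11.8)·11.8^11/11! = 0.11611
Prior × likelihood for each component:
  π_A·p_A = 0.34 × 0.119324 = 0.0405702
  π_B·p_B = 0.66 × 0.11611 = 0.0766329
Denominator: 0.0405702 + 0.0766329 = 0.117203
P(Class A | x) = 0.0405702 / 0.117203 ≈ 0.346

0.346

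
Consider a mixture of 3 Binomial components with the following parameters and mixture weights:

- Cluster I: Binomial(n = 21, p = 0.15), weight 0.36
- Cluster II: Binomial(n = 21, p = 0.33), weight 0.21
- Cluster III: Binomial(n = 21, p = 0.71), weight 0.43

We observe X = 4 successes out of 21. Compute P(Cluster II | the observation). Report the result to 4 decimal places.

0.1930

Apply Bayes' rule: the posterior for each component is proportional to its prior times its likelihood at x.
Binomial probabilities:
  p_I = 0.191228
  p_II = 0.0784136
  p_III = 1.10373e-06
Weight by the priors:
  π_I·p_I = 0.36 × 0.191228 = 0.068842
  π_II·p_II = 0.21 × 0.0784136 = 0.0164669
  π_III·p_III = 0.43 × 1.10373e-06 = 4.74605e-07
Normaliser: 0.068842 + 0.0164669 + 4.74605e-07 = 0.0853093
P(Cluster II | 4 successes out of 21) = 0.0164669 / 0.0853093 ≈ 0.1930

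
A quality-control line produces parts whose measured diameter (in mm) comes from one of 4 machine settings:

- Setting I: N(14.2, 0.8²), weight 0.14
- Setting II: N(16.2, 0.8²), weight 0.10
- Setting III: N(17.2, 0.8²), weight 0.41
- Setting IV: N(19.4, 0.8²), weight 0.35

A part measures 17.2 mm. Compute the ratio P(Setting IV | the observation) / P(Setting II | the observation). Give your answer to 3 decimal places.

Since P(k|x) ∝ π_k f_k(x), the posterior odds are π_i f_i(x) / (π_j f_j(x)).
Normal densities:
  p_I = 0.000440745
  p_II = 0.228311
  p_III = 0.498678
  p_IV = 0.011367
0.00397843 / 0.0228311 ≈ 0.174

0.174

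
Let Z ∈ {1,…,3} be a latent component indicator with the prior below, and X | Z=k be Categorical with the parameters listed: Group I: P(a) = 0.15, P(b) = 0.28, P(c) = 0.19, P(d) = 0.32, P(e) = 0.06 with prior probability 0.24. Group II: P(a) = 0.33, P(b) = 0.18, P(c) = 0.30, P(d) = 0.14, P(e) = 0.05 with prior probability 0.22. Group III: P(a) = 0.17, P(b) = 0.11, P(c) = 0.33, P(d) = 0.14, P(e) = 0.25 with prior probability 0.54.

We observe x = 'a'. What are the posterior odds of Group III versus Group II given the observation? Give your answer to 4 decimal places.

The posterior odds equal the prior odds times the likelihood ratio: (w_i/w_j)·(f_i(x)/f_j(x)).
Component likelihoods at x = 'a':
  L_I = P(a | comp) = 0.15
  L_II = P(a | comp) = 0.33
  L_III = P(a | comp) = 0.17
Posterior odds = (w_III·L_III) / (w_II·L_II) = (0.54·0.17) / (0.22·0.33) = 0.0918 / 0.0726 ≈ 1.2645

1.2645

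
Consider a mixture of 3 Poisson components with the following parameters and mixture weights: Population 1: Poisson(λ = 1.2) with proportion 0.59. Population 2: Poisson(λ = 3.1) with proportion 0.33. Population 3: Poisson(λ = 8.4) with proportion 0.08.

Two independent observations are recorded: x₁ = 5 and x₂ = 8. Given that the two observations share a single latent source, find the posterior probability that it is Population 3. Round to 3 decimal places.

0.719

By Bayes' theorem, P(k | x) = π_k f_k(x) / Σ_j π_j f_j(x).
Since both observations come from the same component, the likelihood for component k is f_k(x₁)·f_k(x₂).
  L_1 = [e^(−1.2)·1.2^5/5! = 0.00624556] × [3.212e-05] = 2.00608e-07
  L_2 = [e^(−3.1)·3.1^5/5! = 0.107477] × [0.00952928] = 0.00102418
  L_3 = [e^(−8.4)·8.4^5/5! = 0.0783685] × [0.138242] = 0.0108338
Prior × likelihood for each component:
  π_1·L_1 = 0.59 × 2.00608e-07 = 1.18359e-07
  π_2·L_2 = 0.33 × 0.00102418 = 0.000337978
  π_3·L_3 = 0.08 × 0.0108338 = 0.000866706
Marginal: 1.18359e-07 + 0.000337978 + 0.000866706 = 0.0012048
P(Population 3 | x₁, x₂) ≈ 0.719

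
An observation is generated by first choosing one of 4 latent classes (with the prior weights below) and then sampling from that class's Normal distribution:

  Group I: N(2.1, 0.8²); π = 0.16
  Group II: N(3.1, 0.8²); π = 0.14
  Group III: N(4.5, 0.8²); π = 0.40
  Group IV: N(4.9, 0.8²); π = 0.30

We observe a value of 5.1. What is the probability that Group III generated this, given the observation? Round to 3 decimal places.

The responsibility of component k is π_k f_k(x) divided by Σ_j π_j f_j(x).
Evaluate each component's likelihood at the observed value:
  L_I = (1/(0.8·√(2π)))·exp(−(5.1−2.1)²/(2·0.8²)) = 0.498678·exp(-7.03125) = 0.000440745
  L_II = (1/(0.8·√(2π)))·exp(−(5.1−3.1)²/(2·0.8²)) = 0.498678·exp(-3.12500) = 0.0219104
  L_III = (1/(0.8·√(2π)))·exp(−(5.1−4.5)²/(2·0.8²)) = 0.498678·exp(-0.28125) = 0.376422
  L_IV = (1/(0.8·√(2π)))·exp(−(5.1−4.9)²/(2·0.8²)) = 0.498678·exp(-0.03125) = 0.483335
Unnormalised posteriors:
  π_I·L_I = 0.16 × 0.000440745 = 7.05191e-05
  π_II·L_II = 0.14 × 0.0219104 = 0.00306745
  π_III·L_III = 0.40 × 0.376422 = 0.150569
  π_IV·L_IV = 0.30 × 0.483335 = 0.145001
Marginal: 7.05191e-05 + 0.00306745 + 0.150569 + 0.145001 = 0.298707
So the posterior for Group III is 0.150569 / 0.298707 ≈ 0.504.

0.504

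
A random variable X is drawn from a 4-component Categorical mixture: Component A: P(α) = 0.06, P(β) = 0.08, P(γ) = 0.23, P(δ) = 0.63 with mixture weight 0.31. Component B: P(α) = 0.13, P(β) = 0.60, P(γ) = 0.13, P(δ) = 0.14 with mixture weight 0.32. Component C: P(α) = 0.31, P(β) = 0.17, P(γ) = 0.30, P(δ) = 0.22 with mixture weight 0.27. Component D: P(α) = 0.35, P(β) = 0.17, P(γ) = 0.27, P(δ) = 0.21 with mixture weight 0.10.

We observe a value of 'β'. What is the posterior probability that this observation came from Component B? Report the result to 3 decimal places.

By Bayes' theorem, P(k | x) = w_k f_k(x) / Σ_j w_j f_j(x).
Evaluate each component's likelihood at the observed value:
  L_A = 0.08
  L_B = 0.6
  L_C = 0.17
  L_D = 0.17
Unnormalised posteriors:
  w_A·L_A = 0.31 × 0.08 = 0.0248
  w_B·L_B = 0.32 × 0.6 = 0.192
  w_C·L_C = 0.27 × 0.17 = 0.0459
  w_D·L_D = 0.10 × 0.17 = 0.017
Sum: 0.0248 + 0.192 + 0.0459 + 0.017 = 0.2797
P(Component B | 'β') = 0.192 / 0.2797 ≈ 0.686

0.686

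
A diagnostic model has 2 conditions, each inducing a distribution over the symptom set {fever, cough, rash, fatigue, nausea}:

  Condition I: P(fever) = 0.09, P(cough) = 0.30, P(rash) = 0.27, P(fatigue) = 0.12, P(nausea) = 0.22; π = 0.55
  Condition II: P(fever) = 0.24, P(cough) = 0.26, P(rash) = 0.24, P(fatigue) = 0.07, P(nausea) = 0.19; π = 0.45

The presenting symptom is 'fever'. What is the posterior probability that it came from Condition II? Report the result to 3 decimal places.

Apply Bayes' rule: the posterior for each component is proportional to its prior times its likelihood at x.
Categorical probabilities:
  p_I = P(fever | comp) = 0.09
  p_II = P(fever | comp) = 0.24
Multiply by the mixture weights:
  π_I·p_I = 0.55 × 0.09 = 0.0495
  π_II·p_II = 0.45 × 0.24 = 0.108
Sum: 0.0495 + 0.108 = 0.1575
Responsibility of Condition II: 0.108 / 0.1575 ≈ 0.686

0.686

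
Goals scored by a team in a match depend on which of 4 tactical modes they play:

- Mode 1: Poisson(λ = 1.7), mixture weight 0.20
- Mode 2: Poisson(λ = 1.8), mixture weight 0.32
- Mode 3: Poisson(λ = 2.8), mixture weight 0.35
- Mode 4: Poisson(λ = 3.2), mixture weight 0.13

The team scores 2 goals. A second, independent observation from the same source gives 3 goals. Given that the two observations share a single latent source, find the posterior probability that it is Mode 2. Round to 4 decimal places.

The responsibility of component k is π_k f_k(x) divided by Σ_j π_j f_j(x).
Since both observations come from the same component, the likelihood for component k is f_k(x₁)·f_k(x₂).
  p_1 = [0.263978] × [0.149587] = 0.0394877
  p_2 = [0.267784] × [0.160671] = 0.043025
  p_3 = [0.238375] × [0.222484] = 0.0530347
  p_4 = [0.208702] × [0.222616] = 0.0464605
Multiply by the mixture weights:
  π_1·p_1 = 0.20 × 0.0394877 = 0.00789755
  π_2·p_2 = 0.32 × 0.043025 = 0.013768
  π_3·p_3 = 0.35 × 0.0530347 = 0.0185621
  π_4·p_4 = 0.13 × 0.0464605 = 0.00603987
Denominator: 0.00789755 + 0.013768 + 0.0185621 + 0.00603987 = 0.0462676
Responsibility of Mode 2: 0.013768 / 0.0462676 ≈ 0.2976

0.2976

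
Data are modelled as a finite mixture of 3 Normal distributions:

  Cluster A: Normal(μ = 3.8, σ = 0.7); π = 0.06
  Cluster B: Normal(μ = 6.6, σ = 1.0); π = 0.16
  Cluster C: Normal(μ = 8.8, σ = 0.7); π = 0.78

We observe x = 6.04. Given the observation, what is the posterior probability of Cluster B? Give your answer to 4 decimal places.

0.9929

P(component k | x) = P(Z=k)·f_k(x) / marginal(x), where marginal(x) = Σ_j P(Z=j)·f_j(x).
Component likelihoods at x = 6.04:
  p_A = (1/(0.7·√(2π)))·exp(−(6.04−3.8)²/(2·0.7²)) = 0.569918·exp(-5.12000) = 0.00340584
  p_B = (1/(1.0·√(2π)))·exp(−(6.04−6.6)²/(2·1.0²)) = 0.398942·exp(-0.15680) = 0.341046
  p_C = (1/(0.7·√(2π)))·exp(−(6.04−8.8)²/(2·0.7²)) = 0.569918·exp(-7.77306) = 0.000239891
Multiply by the mixture weights:
  P(Z=A)·p_A = 0.06 × 0.00340584 = 0.00020435
  P(Z=B)·p_B = 0.16 × 0.341046 = 0.0545673
  P(Z=C)·p_C = 0.78 × 0.000239891 = 0.000187115
Denominator: 0.00020435 + 0.0545673 + 0.000187115 = 0.0549588
P(Cluster B | x) = 0.0545673 / 0.0549588 ≈ 0.9929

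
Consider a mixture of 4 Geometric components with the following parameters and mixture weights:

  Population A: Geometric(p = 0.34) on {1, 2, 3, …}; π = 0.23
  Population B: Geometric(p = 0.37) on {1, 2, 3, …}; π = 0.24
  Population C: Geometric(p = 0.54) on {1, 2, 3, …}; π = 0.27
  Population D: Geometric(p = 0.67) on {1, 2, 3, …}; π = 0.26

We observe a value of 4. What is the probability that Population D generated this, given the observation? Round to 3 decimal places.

By Bayes' theorem, P(k | x) = π_k f_k(x) / Σ_j π_j f_j(x).
Component likelihoods at x = 4:
  f_A = 0.34·(1−0.34)^3 = 0.34·0.287496 = 0.0977486
  f_B = 0.37·(1−0.37)^3 = 0.37·0.250047 = 0.0925174
  f_C = 0.54·(1−0.54)^3 = 0.54·0.097336 = 0.0525614
  f_D = 0.67·(1−0.67)^3 = 0.67·0.035937 = 0.0240778
Weight by the priors:
  π_A·f_A = 0.23 × 0.0977486 = 0.0224822
  π_B·f_B = 0.24 × 0.0925174 = 0.0222042
  π_C·f_C = 0.27 × 0.0525614 = 0.0141916
  π_D·f_D = 0.26 × 0.0240778 = 0.00626023
Evidence: 0.0224822 + 0.0222042 + 0.0141916 + 0.00626023 = 0.0651382
Responsibility of Population D: 0.00626023 / 0.0651382 ≈ 0.096

0.096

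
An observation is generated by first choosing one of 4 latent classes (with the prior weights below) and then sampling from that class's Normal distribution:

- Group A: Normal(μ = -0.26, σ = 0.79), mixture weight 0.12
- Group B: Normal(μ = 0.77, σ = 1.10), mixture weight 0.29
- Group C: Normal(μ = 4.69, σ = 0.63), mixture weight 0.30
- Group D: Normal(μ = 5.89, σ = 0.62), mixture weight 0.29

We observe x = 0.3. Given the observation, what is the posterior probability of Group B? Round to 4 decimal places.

By Bayes' theorem, P(k | x) = π_k f_k(x) / Σ_j π_j f_j(x).
Component likelihoods at x = 0.3:
  L_A = (1/(0.79·√(2π)))·exp(−(0.3−-0.26)²/(2·0.79²)) = 0.504990·exp(-0.25124) = 0.392799
  L_B = (1/(1.10·√(2π)))·exp(−(0.3−0.77)²/(2·1.10²)) = 0.362675·exp(-0.09128) = 0.331035
  L_C = (1/(0.63·√(2π)))·exp(−(0.3−4.69)²/(2·0.63²)) = 0.633242·exp(-24.27828) = 1.80986e-11
  L_D = (1/(0.62·√(2π)))·exp(−(0.3−5.89)²/(2·0.62²)) = 0.643455·exp(-40.64529) = 1.43381e-18
Unnormalised posteriors:
  π_A·L_A = 0.12 × 0.392799 = 0.0471358
  π_B·L_B = 0.29 × 0.331035 = 0.0960003
  π_C·L_C = 0.30 × 1.80986e-11 = 5.42959e-12
  π_D·L_D = 0.29 × 1.43381e-18 = 4.15806e-19
Marginal: 0.0471358 + 0.0960003 + 5.42959e-12 + 4.15806e-19 = 0.143136
Responsibility of Group B: 0.0960003 / 0.143136 ≈ 0.6707

0.6707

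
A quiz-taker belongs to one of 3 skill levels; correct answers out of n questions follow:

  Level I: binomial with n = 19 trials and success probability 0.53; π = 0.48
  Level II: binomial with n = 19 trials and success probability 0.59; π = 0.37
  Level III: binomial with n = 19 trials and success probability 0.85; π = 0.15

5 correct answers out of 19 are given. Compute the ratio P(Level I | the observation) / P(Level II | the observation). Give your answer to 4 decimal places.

5.1352

The posterior odds equal the prior odds times the likelihood ratio: (w_i/w_j)·(f_i(x)/f_j(x)).
Binomial probabilities:
  p_I = C(19,5)·0.53^5·0.47^14 = 11628·0.0418195·2.56667e-05 = 0.0124811
  p_II = C(19,5)·0.59^5·0.41^14 = 11628·0.0714924·3.79292e-06 = 0.00315311
  p_III = C(19,5)·0.85^5·0.15^14 = 11628·0.443705·2.91929e-12 = 1.50618e-08
Odds = (0.48/0.37) × (0.0124811/0.00315311) = 1.2973 × 3.95836 ≈ 5.1352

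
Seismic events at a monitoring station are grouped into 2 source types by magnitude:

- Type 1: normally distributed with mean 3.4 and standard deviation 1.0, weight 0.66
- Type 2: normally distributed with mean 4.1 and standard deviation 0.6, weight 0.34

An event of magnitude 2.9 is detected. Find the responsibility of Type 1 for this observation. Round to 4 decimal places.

The responsibility of component k is π_k f_k(x) divided by Σ_j π_j f_j(x).
Component likelihoods at x = 2.9:
  L_1 = 0.352065
  L_2 = 0.0899849
Prior × likelihood for each component:
  π_1·L_1 = 0.66 × 0.352065 = 0.232363
  π_2·L_2 = 0.34 × 0.0899849 = 0.0305949
Denominator: 0.232363 + 0.0305949 = 0.262958
P(Type 1 | data) = 0.232363 / 0.262958 ≈ 0.8837

0.8837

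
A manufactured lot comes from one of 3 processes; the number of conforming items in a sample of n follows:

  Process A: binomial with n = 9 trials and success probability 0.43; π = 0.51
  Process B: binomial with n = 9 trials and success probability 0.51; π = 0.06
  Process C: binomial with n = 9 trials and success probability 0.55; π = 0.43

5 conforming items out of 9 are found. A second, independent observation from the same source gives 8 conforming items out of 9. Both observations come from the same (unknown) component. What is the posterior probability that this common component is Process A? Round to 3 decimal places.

0.127

Posterior ∝ prior × likelihood, so P(k | x) ∝ π_k f_k(x); normalise over all components.
Since both observations come from the same component, the likelihood for component k is f_k(x₁)·f_k(x₂).
  f_A = [C(9,5)·0.43^5·0.57^4 = 126·0.0147008·0.10556 = 0.195529] × [0.00599605] = 0.0011724
  f_B = [C(9,5)·0.51^5·0.49^4 = 126·0.0345025·0.057648 = 0.250614] × [0.0201837] = 0.00505831
  f_C = [C(9,5)·0.55^5·0.45^4 = 126·0.0503284·0.0410062 = 0.260036] × [0.0339122] = 0.00881842
Unnormalised posteriors:
  π_A·f_A = 0.51 × 0.0011724 = 0.000597926
  π_B·f_B = 0.06 × 0.00505831 = 0.000303499
  π_C·f_C = 0.43 × 0.00881842 = 0.00379192
Sum: 0.000597926 + 0.000303499 + 0.00379192 = 0.00469334
Responsibility of Process A: 0.000597926 / 0.00469334 ≈ 0.127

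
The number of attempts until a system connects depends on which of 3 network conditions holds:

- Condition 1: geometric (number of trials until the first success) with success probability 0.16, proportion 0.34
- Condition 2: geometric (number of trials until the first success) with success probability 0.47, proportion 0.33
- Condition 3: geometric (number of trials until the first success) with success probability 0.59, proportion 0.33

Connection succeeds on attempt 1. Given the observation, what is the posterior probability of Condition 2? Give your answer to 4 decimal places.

Posterior ∝ prior × likelihood, so P(k | x) ∝ w_k f_k(x); normalise over all components.
Evaluate each component's likelihood at the observed value:
  L_1 = 0.16·(1−0.16)^0 = 0.16·1 = 0.16
  L_2 = 0.47·(1−0.47)^0 = 0.47·1 = 0.47
  L_3 = 0.59·(1−0.59)^0 = 0.59·1 = 0.59
Multiply by the mixture weights:
  w_1·L_1 = 0.34 × 0.16 = 0.0544
  w_2·L_2 = 0.33 × 0.47 = 0.1551
  w_3·L_3 = 0.33 × 0.59 = 0.1947
Evidence: 0.0544 + 0.1551 + 0.1947 = 0.4042
P(Condition 2 | the observation) ≈ 0.3837

0.3837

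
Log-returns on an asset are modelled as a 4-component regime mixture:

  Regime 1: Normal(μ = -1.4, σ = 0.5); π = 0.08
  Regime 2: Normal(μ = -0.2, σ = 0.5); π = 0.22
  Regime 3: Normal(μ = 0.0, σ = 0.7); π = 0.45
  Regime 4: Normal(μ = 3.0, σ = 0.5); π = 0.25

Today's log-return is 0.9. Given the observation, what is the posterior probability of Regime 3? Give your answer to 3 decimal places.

0.878

P(component k | x) = P(Z=k)·f_k(x) / marginal(x), where marginal(x) = Σ_j P(Z=j)·f_j(x).
Component likelihoods at x = 0.9:
  p_1 = (1/(0.5·√(2π)))·exp(−(0.9−-1.4)²/(2·0.5²)) = 0.797885·exp(-10.58000) = 2.02817e-05
  p_2 = (1/(0.5·√(2π)))·exp(−(0.9−-0.2)²/(2·0.5²)) = 0.797885·exp(-2.42000) = 0.0709492
  p_3 = (1/(0.7·√(2π)))·exp(−(0.9−0.0)²/(2·0.7²)) = 0.569918·exp(-0.82653) = 0.249376
  p_4 = (1/(0.5·√(2π)))·exp(−(0.9−3.0)²/(2·0.5²)) = 0.797885·exp(-8.82000) = 0.000117886
Prior × likelihood for each component:
  P(Z=1)·p_1 = 0.08 × 2.02817e-05 = 1.62254e-06
  P(Z=2)·p_2 = 0.22 × 0.0709492 = 0.0156088
  P(Z=3)·p_3 = 0.45 × 0.249376 = 0.112219
  P(Z=4)·p_4 = 0.25 × 0.000117886 = 2.94715e-05
Marginal: 1.62254e-06 + 0.0156088 + 0.112219 + 2.94715e-05 = 0.127859
P(Regime 3 | x) = 0.112219 / 0.127859 ≈ 0.878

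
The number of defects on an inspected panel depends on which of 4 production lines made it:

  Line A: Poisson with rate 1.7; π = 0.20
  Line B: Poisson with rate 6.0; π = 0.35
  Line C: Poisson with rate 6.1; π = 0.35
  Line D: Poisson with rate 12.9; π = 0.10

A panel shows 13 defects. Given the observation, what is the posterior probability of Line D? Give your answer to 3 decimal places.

0.740

P(component k | x) = π_k·f_k(x) / marginal(x), where marginal(x) = Σ_j π_j·f_j(x).
Component likelihoods at x = 13 defects:
  f_A = 2.90573e-08
  f_B = 0.00519899
  f_C = 0.00583192
  f_D = 0.109897
Weight by the priors:
  π_A·f_A = 0.20 × 2.90573e-08 = 5.81146e-09
  π_B·f_B = 0.35 × 0.00519899 = 0.00181965
  π_C·f_C = 0.35 × 0.00583192 = 0.00204117
  π_D·f_D = 0.10 × 0.109897 = 0.0109897
Sum: 5.81146e-09 + 0.00181965 + 0.00204117 + 0.0109897 = 0.0148506
P(Line D | data) ≈ 0.740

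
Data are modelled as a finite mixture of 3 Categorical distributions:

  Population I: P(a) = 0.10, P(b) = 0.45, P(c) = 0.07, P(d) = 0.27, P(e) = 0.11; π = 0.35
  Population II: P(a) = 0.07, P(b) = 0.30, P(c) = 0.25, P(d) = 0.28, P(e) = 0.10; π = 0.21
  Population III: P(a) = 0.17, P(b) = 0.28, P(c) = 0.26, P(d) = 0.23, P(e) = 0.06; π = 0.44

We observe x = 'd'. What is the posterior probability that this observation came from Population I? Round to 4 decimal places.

The responsibility of component k is π_k f_k(x) divided by Σ_j π_j f_j(x).
Evaluate each component's likelihood at the observed value:
  f_I = P(d | comp) = 0.27
  f_II = P(d | comp) = 0.28
  f_III = P(d | comp) = 0.23
Prior × likelihood for each component:
  π_I·f_I = 0.35 × 0.27 = 0.0945
  π_II·f_II = 0.21 × 0.28 = 0.0588
  π_III·f_III = 0.44 × 0.23 = 0.1012
Evidence: 0.0945 + 0.0588 + 0.1012 = 0.2545
P(Population I | x) = 0.0945 / 0.2545 ≈ 0.3713

0.3713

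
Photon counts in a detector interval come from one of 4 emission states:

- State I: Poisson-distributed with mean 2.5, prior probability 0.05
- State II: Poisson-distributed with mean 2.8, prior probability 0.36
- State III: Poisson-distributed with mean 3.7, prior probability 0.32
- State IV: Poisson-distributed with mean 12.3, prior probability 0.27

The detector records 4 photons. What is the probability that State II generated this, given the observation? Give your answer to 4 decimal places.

Posterior ∝ prior × likelihood, so P(k | x) ∝ π_k f_k(x); normalise over all components.
Poisson probabilities:
  f_I = 0.133602
  f_II = 0.155739
  f_III = 0.193066
  f_IV = 0.00434097
Multiply by the mixture weights:
  π_I·f_I = 0.05 × 0.133602 = 0.00668009
  π_II·f_II = 0.36 × 0.155739 = 0.0560659
  π_III·f_III = 0.32 × 0.193066 = 0.0617812
  π_IV·f_IV = 0.27 × 0.00434097 = 0.00117206
Sum: 0.00668009 + 0.0560659 + 0.0617812 + 0.00117206 = 0.125699
P(State II | data) ≈ 0.4460

0.4460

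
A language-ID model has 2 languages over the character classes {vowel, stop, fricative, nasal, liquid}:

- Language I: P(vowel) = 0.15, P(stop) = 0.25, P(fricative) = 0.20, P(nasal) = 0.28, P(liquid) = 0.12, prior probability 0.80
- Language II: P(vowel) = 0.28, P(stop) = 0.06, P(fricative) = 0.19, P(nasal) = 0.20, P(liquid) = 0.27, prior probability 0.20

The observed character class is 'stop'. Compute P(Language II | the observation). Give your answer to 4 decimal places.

The responsibility of component k is π_k f_k(x) divided by Σ_j π_j f_j(x).
Categorical probabilities:
  p_I = P(stop | comp) = 0.25
  p_II = P(stop | comp) = 0.06
Prior × likelihood for each component:
  π_I·p_I = 0.80 × 0.25 = 0.2
  π_II·p_II = 0.20 × 0.06 = 0.012
Sum: 0.2 + 0.012 = 0.212
P(Language II | the observation) = 0.012 / 0.212 ≈ 0.0566

0.0566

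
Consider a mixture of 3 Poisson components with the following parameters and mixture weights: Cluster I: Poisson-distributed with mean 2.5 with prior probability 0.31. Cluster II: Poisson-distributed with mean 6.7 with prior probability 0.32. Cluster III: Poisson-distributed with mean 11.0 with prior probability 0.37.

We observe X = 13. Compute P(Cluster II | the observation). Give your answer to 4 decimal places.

0.0919

By Bayes' theorem, P(k | x) = π_k f_k(x) / Σ_j π_j f_j(x).
Evaluate each component's likelihood at the observed value:
  f_I = 1.96428e-06
  f_II = 0.0108372
  f_III = 0.0925945
Unnormalised posteriors:
  π_I·f_I = 0.31 × 1.96428e-06 = 6.08927e-07
  π_II·f_II = 0.32 × 0.0108372 = 0.00346792
  π_III·f_III = 0.37 × 0.0925945 = 0.03426
Marginal: 6.08927e-07 + 0.00346792 + 0.03426 = 0.0377285
P(Cluster II | the observation) = 0.00346792 / 0.0377285 ≈ 0.0919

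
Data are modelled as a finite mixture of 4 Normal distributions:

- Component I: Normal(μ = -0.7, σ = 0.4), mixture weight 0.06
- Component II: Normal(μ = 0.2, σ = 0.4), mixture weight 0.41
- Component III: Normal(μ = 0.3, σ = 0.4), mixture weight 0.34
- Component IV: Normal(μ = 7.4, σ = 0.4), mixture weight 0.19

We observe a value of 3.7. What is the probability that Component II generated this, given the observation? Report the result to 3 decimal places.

0.122

By Bayes' theorem, P(k | x) = π_k f_k(x) / Σ_j π_j f_j(x).
Evaluate each component's likelihood at the observed value:
  p_I = 5.29705e-27
  p_II = 2.36328e-17
  p_III = 2.04156e-16
  p_IV = 2.62536e-19
Multiply by the mixture weights:
  π_I·p_I = 0.06 × 5.29705e-27 = 3.17823e-28
  π_II·p_II = 0.41 × 2.36328e-17 = 9.68943e-18
  π_III·p_III = 0.34 × 2.04156e-16 = 6.9413e-17
  π_IV·p_IV = 0.19 × 2.62536e-19 = 4.98819e-20
Evidence: 3.17823e-28 + 9.68943e-18 + 6.9413e-17 + 4.98819e-20 = 7.91523e-17
Responsibility of Component II: 9.68943e-18 / 7.91523e-17 ≈ 0.122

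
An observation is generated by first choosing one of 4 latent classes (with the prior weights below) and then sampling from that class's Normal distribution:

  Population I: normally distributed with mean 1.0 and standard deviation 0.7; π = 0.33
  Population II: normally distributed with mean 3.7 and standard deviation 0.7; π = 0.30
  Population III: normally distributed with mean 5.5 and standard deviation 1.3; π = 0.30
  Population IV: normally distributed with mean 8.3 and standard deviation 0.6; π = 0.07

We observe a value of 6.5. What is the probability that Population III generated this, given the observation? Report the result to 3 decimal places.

0.992

P(component k | x) = w_k·f_k(x) / marginal(x), where marginal(x) = Σ_j w_j·f_j(x).
Evaluate each component's likelihood at the observed value:
  f_I = 2.24024e-14
  f_II = 0.000191186
  f_III = 0.228285
  f_IV = 0.00738641
Weight by the priors:
  w_I·f_I = 0.33 × 2.24024e-14 = 7.39278e-15
  w_II·f_II = 0.30 × 0.000191186 = 5.73558e-05
  w_III·f_III = 0.30 × 0.228285 = 0.0684855
  w_IV·f_IV = 0.07 × 0.00738641 = 0.000517049
Sum: 7.39278e-15 + 5.73558e-05 + 0.0684855 + 0.000517049 = 0.0690599
So the posterior for Population III is 0.0684855 / 0.0690599 ≈ 0.992.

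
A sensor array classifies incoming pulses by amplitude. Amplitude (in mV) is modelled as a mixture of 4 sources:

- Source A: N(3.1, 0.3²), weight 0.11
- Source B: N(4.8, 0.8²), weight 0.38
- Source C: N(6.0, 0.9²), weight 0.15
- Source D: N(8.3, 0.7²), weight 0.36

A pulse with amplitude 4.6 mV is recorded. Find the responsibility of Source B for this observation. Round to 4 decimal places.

Posterior ∝ prior × likelihood, so P(k | x) ∝ w_k f_k(x); normalise over all components.
Evaluate each component's likelihood at the observed value:
  f_A = (1/(0.3·√(2π)))·exp(−(4.6−3.1)²/(2·0.3²)) = 1.329808·exp(-12.50000) = 4.95573e-06
  f_B = (1/(0.8·√(2π)))·exp(−(4.6−4.8)²/(2·0.8²)) = 0.498678·exp(-0.03125) = 0.483335
  f_C = (1/(0.9·√(2π)))·exp(−(4.6−6.0)²/(2·0.9²)) = 0.443269·exp(-1.20988) = 0.132198
  f_D = (1/(0.7·√(2π)))·exp(−(4.6−8.3)²/(2·0.7²)) = 0.569918·exp(-13.96939) = 4.88634e-07
Multiply by the mixture weights:
  w_A·f_A = 0.11 × 4.95573e-06 = 5.4513e-07
  w_B·f_B = 0.38 × 0.483335 = 0.183667
  w_C·f_C = 0.15 × 0.132198 = 0.0198297
  w_D·f_D = 0.36 × 4.88634e-07 = 1.75908e-07
Denominator: 5.4513e-07 + 0.183667 + 0.0198297 + 1.75908e-07 = 0.203498
Responsibility of Source B: 0.183667 / 0.203498 ≈ 0.9026

0.9026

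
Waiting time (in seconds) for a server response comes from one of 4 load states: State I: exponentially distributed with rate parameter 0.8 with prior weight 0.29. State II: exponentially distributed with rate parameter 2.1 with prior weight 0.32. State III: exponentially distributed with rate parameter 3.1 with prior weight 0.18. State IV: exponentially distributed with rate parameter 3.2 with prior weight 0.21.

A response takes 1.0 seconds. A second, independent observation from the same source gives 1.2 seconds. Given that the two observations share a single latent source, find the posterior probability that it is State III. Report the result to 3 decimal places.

The responsibility of component k is π_k f_k(x) divided by Σ_j π_j f_j(x).
Since both observations come from the same component, the likelihood for component k is f_k(x₁)·f_k(x₂).
  p_I = [0.8·e^(−0.8·1.0) = 0.8·e^(−0.8000) = 0.359463] × [0.306314] = 0.110109
  p_II = [2.1·e^(−2.1·1.0) = 2.1·e^(−2.1000) = 0.257158] × [0.168965] = 0.0434508
  p_III = [3.1·e^(−3.1·1.0) = 3.1·e^(−3.1000) = 0.139653] × [0.0751253] = 0.0104914
  p_IV = [3.2·e^(−3.2·1.0) = 3.2·e^(−3.2000) = 0.130439] × [0.0687795] = 0.00897154
Weight by the priors:
  π_I·p_I = 0.29 × 0.110109 = 0.0319315
  π_II·p_II = 0.32 × 0.0434508 = 0.0139043
  π_III·p_III = 0.18 × 0.0104914 = 0.00188846
  π_IV·p_IV = 0.21 × 0.00897154 = 0.00188402
Evidence: 0.0319315 + 0.0139043 + 0.00188846 + 0.00188402 = 0.0496083
P(State III | x₁, x₂) = 0.00188846 / 0.0496083 ≈ 0.038

0.038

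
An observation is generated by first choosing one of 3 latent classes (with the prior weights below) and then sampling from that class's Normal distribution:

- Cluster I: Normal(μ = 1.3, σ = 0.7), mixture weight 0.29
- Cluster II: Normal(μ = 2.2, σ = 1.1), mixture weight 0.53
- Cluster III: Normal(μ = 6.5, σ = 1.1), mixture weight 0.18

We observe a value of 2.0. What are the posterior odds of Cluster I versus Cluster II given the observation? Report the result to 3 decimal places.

0.530

The posterior odds equal the prior odds times the likelihood ratio: (π_i/π_j)·(f_i(x)/f_j(x)).
Normal densities:
  L_I = 0.345672
  L_II = 0.356729
  L_III = 8.42251e-05
0.100245 / 0.189067 ≈ 0.530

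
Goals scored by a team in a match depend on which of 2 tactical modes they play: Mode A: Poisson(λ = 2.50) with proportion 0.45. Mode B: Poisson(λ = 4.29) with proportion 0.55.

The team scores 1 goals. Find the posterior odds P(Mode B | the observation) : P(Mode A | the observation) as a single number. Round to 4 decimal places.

0.3502

Since P(k|x) ∝ P(Z=k) f_k(x), the posterior odds are P(Z=i) f_i(x) / (P(Z=j) f_j(x)).
Evaluate each component's likelihood at the observed value:
  p_A = 0.205212
  p_B = 0.0587941
Odds = (0.55/0.45) × (0.0587941/0.205212) = 1.22222 × 0.286504 ≈ 0.3502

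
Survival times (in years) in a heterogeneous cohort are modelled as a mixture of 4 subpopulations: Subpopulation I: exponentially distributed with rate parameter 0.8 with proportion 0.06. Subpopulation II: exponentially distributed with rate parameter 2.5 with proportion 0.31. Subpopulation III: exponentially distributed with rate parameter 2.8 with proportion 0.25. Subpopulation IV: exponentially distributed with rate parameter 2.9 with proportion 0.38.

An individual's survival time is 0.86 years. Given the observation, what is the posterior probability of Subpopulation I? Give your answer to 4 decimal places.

0.0899

The responsibility of component k is π_k f_k(x) divided by Σ_j π_j f_j(x).
Exponential densities:
  f_I = 0.402064
  f_II = 0.29121
  f_III = 0.251986
  f_IV = 0.239479
Unnormalised posteriors:
  π_I·f_I = 0.06 × 0.402064 = 0.0241239
  π_II·f_II = 0.31 × 0.29121 = 0.0902752
  π_III·f_III = 0.25 × 0.251986 = 0.0629966
  π_IV·f_IV = 0.38 × 0.239479 = 0.091002
Normaliser: 0.0241239 + 0.0902752 + 0.0629966 + 0.091002 = 0.268398
So the posterior for Subpopulation I is 0.0241239 / 0.268398 ≈ 0.0899.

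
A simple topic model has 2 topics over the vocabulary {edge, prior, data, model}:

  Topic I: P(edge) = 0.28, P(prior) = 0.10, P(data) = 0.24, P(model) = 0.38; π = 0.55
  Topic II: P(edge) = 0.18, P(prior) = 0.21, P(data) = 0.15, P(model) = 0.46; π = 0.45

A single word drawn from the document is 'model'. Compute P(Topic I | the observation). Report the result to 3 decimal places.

0.502

By Bayes' theorem, P(k | x) = π_k f_k(x) / Σ_j π_j f_j(x).
Evaluate each component's likelihood at the observed value:
  L_I = P(model | comp) = 0.38
  L_II = P(model | comp) = 0.46
Prior × likelihood for each component:
  π_I·L_I = 0.55 × 0.38 = 0.209
  π_II·L_II = 0.45 × 0.46 = 0.207
Denominator: 0.209 + 0.207 = 0.416
So the posterior for Topic I is 0.209 / 0.416 ≈ 0.502.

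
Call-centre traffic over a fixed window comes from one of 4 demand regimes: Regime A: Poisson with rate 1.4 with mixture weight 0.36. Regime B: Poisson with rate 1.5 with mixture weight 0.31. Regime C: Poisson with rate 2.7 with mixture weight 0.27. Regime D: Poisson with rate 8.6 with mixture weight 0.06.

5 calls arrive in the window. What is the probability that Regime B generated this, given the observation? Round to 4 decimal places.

0.1273

Apply Bayes' rule: the posterior for each component is proportional to its prior times its likelihood at x.
Evaluate each component's likelihood at the observed value:
  f_A = e^(−1.4)·1.4^5/5! = 0.0110521
  f_B = e^(−1.5)·1.5^5/5! = 0.01412
  f_C = e^(−2.7)·2.7^5/5! = 0.0803605
  f_D = e^(−8.6)·8.6^5/5! = 0.0721736
Multiply by the mixture weights:
  π_A·f_A = 0.36 × 0.0110521 = 0.00397877
  π_B·f_B = 0.31 × 0.01412 = 0.00437719
  π_C·f_C = 0.27 × 0.0803605 = 0.0216973
  π_D·f_D = 0.06 × 0.0721736 = 0.00433042
Marginal: 0.00397877 + 0.00437719 + 0.0216973 + 0.00433042 = 0.0343837
Responsibility of Regime B: 0.00437719 / 0.0343837 ≈ 0.1273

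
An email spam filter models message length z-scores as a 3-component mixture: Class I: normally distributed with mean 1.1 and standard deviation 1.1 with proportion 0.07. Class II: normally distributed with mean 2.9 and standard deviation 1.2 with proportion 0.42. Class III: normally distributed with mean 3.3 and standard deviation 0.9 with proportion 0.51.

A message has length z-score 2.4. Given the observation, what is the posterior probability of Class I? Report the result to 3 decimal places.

0.045

The responsibility of component k is π_k f_k(x) divided by Σ_j π_j f_j(x).
Evaluate each component's likelihood at the observed value:
  f_I = (1/(1.1·√(2π)))·exp(−(2.4−1.1)²/(2·1.1²)) = 0.362675·exp(-0.69835) = 0.180397
  f_II = (1/(1.2·√(2π)))·exp(−(2.4−2.9)²/(2·1.2²)) = 0.332452·exp(-0.08681) = 0.30481
  f_III = (1/(0.9·√(2π)))·exp(−(2.4−3.3)²/(2·0.9²)) = 0.443269·exp(-0.50000) = 0.268856
Multiply by the mixture weights:
  π_I·f_I = 0.07 × 0.180397 = 0.0126278
  π_II·f_II = 0.42 × 0.30481 = 0.12802
  π_III·f_III = 0.51 × 0.268856 = 0.137117
Normaliser: 0.0126278 + 0.12802 + 0.137117 = 0.277765
So the posterior for Class I is 0.0126278 / 0.277765 ≈ 0.045.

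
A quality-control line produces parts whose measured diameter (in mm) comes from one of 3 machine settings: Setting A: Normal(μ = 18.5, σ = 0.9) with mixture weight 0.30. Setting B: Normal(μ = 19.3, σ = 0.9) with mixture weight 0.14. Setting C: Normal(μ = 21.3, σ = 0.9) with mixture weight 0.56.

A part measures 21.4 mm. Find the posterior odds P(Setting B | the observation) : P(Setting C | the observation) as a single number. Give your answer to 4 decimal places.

Since P(k|x) ∝ P(Z=k) f_k(x), the posterior odds are P(Z=i) f_i(x) / (P(Z=j) f_j(x)).
Evaluate each component's likelihood at the observed value:
  p_A = 0.00246655
  p_B = 0.0291354
  p_C = 0.440541
0.00407896 / 0.246703 ≈ 0.0165

0.0165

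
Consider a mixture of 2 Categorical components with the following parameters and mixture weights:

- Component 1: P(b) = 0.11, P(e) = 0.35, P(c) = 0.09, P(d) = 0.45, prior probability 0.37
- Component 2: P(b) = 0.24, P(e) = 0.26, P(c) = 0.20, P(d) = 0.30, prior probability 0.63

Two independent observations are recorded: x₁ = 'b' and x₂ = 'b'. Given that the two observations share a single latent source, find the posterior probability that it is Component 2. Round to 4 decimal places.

Posterior ∝ prior × likelihood, so P(k | x) ∝ w_k f_k(x); normalise over all components.
Since both observations come from the same component, the likelihood for component k is f_k(x₁)·f_k(x₂).
  f_1 = [P(b | comp) = 0.11] × [0.11] = 0.0121
  f_2 = [P(b | comp) = 0.24] × [0.24] = 0.0576
Weight by the priors:
  w_1·f_1 = 0.37 × 0.0121 = 0.004477
  w_2·f_2 = 0.63 × 0.0576 = 0.036288
Denominator: 0.004477 + 0.036288 = 0.040765
Responsibility of Component 2: 0.036288 / 0.040765 ≈ 0.8902

0.8902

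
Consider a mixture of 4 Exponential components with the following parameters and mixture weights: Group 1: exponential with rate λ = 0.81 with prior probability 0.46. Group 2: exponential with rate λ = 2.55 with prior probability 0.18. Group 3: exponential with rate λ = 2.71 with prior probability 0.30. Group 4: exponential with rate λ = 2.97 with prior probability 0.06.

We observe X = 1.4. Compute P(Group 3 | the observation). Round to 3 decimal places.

0.119

Apply Bayes' rule: the posterior for each component is proportional to its prior times its likelihood at x.
Evaluate each component's likelihood at the observed value:
  L_1 = 0.260612
  L_2 = 0.0717974
  L_3 = 0.0609896
  L_4 = 0.0464472
Weight by the priors:
  P(Z=1)·L_1 = 0.46 × 0.260612 = 0.119882
  P(Z=2)·L_2 = 0.18 × 0.0717974 = 0.0129235
  P(Z=3)·L_3 = 0.30 × 0.0609896 = 0.0182969
  P(Z=4)·L_4 = 0.06 × 0.0464472 = 0.00278683
Sum: 0.119882 + 0.0129235 + 0.0182969 + 0.00278683 = 0.153889
P(Group 3 | the observation) = 0.0182969 / 0.153889 ≈ 0.119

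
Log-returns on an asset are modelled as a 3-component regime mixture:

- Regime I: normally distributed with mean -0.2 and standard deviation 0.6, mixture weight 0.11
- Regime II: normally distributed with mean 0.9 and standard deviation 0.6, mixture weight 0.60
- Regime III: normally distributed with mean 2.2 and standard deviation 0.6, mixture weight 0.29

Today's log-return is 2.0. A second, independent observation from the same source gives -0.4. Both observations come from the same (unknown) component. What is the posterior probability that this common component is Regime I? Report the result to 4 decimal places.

By Bayes' theorem, P(k | x) = π_k f_k(x) / Σ_j π_j f_j(x).
Since both observations come from the same component, the likelihood for component k is f_k(x₁)·f_k(x₂).
  p_I = [(1/(0.6·√(2π)))·exp(−(2.0−-0.2)²/(2·0.6²)) = 0.664904·exp(-6.72222) = 0.000800451] × [0.628972] = 0.000503461
  p_II = [(1/(0.6·√(2π)))·exp(−(2.0−0.9)²/(2·0.6²)) = 0.664904·exp(-1.68056) = 0.123852] × [0.0635877] = 0.00787546
  p_III = [(1/(0.6·√(2π)))·exp(−(2.0−2.2)²/(2·0.6²)) = 0.664904·exp(-0.05556) = 0.628972] × [5.56181e-05] = 3.49822e-05
Weight by the priors:
  π_I·p_I = 0.11 × 0.000503461 = 5.53807e-05
  π_II·p_II = 0.60 × 0.00787546 = 0.00472528
  π_III·p_III = 0.29 × 3.49822e-05 = 1.01448e-05
Evidence: 5.53807e-05 + 0.00472528 + 1.01448e-05 = 0.0047908
Responsibility of Regime I: 5.53807e-05 / 0.0047908 ≈ 0.0116

0.0116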